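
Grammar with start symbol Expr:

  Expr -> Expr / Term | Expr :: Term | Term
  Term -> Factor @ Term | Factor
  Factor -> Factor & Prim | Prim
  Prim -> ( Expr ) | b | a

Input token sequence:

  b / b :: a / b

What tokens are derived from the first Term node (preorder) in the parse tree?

b

[Expr [Expr [Expr [Expr [Term [Factor [Prim b]]]] / [Term [Factor [Prim b]]]] :: [Term [Factor [Prim a]]]] / [Term [Factor [Prim b]]]]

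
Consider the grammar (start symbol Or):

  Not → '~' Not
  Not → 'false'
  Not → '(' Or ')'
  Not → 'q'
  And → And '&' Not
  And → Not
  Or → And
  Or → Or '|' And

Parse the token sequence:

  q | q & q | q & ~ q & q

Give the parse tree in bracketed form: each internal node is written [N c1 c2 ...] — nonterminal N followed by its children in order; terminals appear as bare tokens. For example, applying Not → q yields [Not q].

Or
Or | And
Or | And | And
And | And | And
Not | And | And
q | And | And
q | And & Not | And
q | Not & Not | And
q | q & Not | And
q | q & q | And
q | q & q | And & Not
q | q & q | And & Not & Not
q | q & q | Not & Not & Not
q | q & q | q & Not & Not
q | q & q | q & ~ Not & Not
q | q & q | q & ~ q & Not
q | q & q | q & ~ q & q

[Or [Or [Or [And [Not q]]] | [And [And [Not q]] & [Not q]]] | [And [And [And [Not q]] & [Not ~ [Not q]]] & [Not q]]]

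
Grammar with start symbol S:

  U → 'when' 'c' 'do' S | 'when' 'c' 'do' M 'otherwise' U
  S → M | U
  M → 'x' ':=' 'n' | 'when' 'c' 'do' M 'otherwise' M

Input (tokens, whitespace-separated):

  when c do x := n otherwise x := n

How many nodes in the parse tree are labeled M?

[S [M when c do [M x := n] otherwise [M x := n]]]

3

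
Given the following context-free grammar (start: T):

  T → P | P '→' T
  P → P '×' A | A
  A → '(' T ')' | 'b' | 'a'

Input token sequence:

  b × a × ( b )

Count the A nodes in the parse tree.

4

[T [P [P [P [A b]] × [A a]] × [A ( [T [P [A b]]] )]]]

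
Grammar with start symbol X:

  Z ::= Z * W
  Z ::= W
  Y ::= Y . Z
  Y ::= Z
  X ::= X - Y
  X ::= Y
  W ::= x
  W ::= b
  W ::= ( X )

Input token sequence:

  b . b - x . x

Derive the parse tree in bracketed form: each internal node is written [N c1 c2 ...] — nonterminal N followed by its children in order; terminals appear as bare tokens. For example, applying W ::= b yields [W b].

[X [X [Y [Y [Z [W b]]] . [Z [W b]]]] - [Y [Y [Z [W x]]] . [Z [W x]]]]

X
X - Y
Y - Y
Y . Z - Y
Z . Z - Y
W . Z - Y
b . Z - Y
b . W - Y
b . b - Y
b . b - Y . Z
b . b - Z . Z
b . b - W . Z
b . b - x . Z
b . b - x . W
b . b - x . x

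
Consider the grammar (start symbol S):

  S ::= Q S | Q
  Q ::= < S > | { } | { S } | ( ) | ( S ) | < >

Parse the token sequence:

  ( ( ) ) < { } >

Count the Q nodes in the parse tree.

[S [Q ( [S [Q ( )]] )] [S [Q < [S [Q { }]] >]]]

4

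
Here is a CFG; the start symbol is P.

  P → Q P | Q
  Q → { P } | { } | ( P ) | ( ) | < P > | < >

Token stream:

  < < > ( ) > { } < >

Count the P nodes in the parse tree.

[P [Q < [P [Q < >] [P [Q ( )]]] >] [P [Q { }] [P [Q < >]]]]

5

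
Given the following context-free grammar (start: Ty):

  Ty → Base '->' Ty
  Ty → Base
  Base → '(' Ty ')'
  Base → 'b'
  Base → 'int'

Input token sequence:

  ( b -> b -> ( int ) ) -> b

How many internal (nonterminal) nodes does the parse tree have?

[Ty [Base ( [Ty [Base b] -> [Ty [Base b] -> [Ty [Base ( [Ty [Base int]] )]]]] )] -> [Ty [Base b]]]

12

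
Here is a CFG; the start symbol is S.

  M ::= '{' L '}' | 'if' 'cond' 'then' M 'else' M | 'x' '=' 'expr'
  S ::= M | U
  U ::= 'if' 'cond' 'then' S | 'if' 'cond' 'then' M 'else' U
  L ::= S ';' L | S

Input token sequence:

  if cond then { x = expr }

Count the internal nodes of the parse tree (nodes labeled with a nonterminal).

[S [U if cond then [S [M { [L [S [M x = expr]]] }]]]]

7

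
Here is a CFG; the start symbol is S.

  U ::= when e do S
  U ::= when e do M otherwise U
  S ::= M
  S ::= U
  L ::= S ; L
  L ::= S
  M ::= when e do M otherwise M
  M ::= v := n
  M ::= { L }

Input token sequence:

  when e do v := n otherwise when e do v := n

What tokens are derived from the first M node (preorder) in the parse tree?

v := n

[S [U when e do [M v := n] otherwise [U when e do [S [M v := n]]]]]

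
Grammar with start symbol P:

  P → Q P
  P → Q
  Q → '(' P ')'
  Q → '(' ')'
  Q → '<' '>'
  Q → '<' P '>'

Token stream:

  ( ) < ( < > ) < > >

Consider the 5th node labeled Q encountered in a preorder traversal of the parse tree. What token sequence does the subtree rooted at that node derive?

[P [Q ( )] [P [Q < [P [Q ( [P [Q < >]] )] [P [Q < >]]] >]]]

< >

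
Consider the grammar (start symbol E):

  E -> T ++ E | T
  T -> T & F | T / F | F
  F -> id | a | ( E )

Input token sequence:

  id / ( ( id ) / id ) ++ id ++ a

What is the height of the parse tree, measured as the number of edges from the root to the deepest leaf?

[E [T [T [F id]] / [F ( [E [T [T [F ( [E [T [F id]]] )]] / [F id]]] )]] ++ [E [T [F id]] ++ [E [T [F a]]]]]

10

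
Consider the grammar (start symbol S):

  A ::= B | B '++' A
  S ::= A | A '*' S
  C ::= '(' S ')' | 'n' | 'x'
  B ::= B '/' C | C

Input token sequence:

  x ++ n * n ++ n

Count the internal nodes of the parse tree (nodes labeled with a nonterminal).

14

[S [A [B [C x]] ++ [A [B [C n]]]] * [S [A [B [C n]] ++ [A [B [C n]]]]]]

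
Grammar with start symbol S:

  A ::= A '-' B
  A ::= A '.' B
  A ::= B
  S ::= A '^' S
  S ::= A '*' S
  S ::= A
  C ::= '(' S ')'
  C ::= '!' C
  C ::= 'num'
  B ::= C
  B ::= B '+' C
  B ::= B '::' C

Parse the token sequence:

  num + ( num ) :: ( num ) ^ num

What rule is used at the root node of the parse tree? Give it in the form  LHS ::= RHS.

S ::= A '^' S

[S [A [B [B [B [C num]] + [C ( [S [A [B [C num]]]] )]] :: [C ( [S [A [B [C num]]]] )]]] ^ [S [A [B [C num]]]]]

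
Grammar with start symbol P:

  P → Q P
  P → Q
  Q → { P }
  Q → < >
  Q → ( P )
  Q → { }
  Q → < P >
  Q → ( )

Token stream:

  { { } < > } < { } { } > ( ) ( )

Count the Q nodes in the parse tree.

[P [Q { [P [Q { }] [P [Q < >]]] }] [P [Q < [P [Q { }] [P [Q { }]]] >] [P [Q ( )] [P [Q ( )]]]]]

8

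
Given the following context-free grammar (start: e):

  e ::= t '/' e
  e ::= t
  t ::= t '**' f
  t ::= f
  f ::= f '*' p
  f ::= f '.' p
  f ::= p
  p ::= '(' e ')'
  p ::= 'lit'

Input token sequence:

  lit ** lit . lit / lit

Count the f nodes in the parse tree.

4

[e [t [t [f [p lit]]] ** [f [f [p lit]] . [p lit]]] / [e [t [f [p lit]]]]]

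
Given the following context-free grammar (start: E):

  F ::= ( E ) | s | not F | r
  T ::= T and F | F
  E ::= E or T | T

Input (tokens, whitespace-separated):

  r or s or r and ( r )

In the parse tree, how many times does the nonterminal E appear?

[E [E [E [T [F r]]] or [T [F s]]] or [T [T [F r]] and [F ( [E [T [F r]]] )]]]

4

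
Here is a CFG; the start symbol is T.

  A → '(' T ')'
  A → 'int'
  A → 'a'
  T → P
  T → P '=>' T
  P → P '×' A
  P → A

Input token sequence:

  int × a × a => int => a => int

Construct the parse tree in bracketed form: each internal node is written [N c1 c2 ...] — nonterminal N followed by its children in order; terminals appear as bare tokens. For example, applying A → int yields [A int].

[T [P [P [P [A int]] × [A a]] × [A a]] => [T [P [A int]] => [T [P [A a]] => [T [P [A int]]]]]]

T
P => T
P × A => T
P × A × A => T
A × A × A => T
int × A × A => T
int × a × A => T
int × a × a => T
int × a × a => P => T
int × a × a => A => T
int × a × a => int => T
int × a × a => int => P => T
int × a × a => int => A => T
int × a × a => int => a => T
int × a × a => int => a => P
int × a × a => int => a => A
int × a × a => int => a => int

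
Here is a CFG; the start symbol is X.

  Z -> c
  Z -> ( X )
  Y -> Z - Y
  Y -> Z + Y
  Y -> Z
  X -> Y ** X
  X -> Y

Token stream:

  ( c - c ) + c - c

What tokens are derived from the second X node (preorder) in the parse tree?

[X [Y [Z ( [X [Y [Z c] - [Y [Z c]]]] )] + [Y [Z c] - [Y [Z c]]]]]

c - c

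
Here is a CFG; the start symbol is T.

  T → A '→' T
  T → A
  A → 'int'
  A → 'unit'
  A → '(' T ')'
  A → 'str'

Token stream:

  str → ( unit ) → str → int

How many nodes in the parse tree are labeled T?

5

[T [A str] → [T [A ( [T [A unit]] )] → [T [A str] → [T [A int]]]]]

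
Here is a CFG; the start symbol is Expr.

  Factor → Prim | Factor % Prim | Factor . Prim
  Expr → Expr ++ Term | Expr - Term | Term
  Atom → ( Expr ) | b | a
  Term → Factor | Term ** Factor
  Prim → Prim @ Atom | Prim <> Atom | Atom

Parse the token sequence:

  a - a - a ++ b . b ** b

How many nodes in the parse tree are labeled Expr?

4

[Expr [Expr [Expr [Expr [Term [Factor [Prim [Atom a]]]]] - [Term [Factor [Prim [Atom a]]]]] - [Term [Factor [Prim [Atom a]]]]] ++ [Term [Term [Factor [Factor [Prim [Atom b]]] . [Prim [Atom b]]]] ** [Factor [Prim [Atom b]]]]]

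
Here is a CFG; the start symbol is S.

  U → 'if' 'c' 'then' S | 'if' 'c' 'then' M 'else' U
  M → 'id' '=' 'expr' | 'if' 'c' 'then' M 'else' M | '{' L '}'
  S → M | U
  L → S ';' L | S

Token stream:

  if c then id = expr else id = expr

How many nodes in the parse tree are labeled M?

3

[S [M if c then [M id = expr] else [M id = expr]]]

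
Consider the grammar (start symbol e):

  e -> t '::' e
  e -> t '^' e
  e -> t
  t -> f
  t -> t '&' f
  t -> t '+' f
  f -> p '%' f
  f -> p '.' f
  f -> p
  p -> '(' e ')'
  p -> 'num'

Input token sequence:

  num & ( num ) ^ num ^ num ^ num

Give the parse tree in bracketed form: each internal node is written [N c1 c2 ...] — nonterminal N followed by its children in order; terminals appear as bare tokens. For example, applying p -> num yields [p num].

[e [t [t [f [p num]]] & [f [p ( [e [t [f [p num]]]] )]]] ^ [e [t [f [p num]]] ^ [e [t [f [p num]]] ^ [e [t [f [p num]]]]]]]

e
t ^ e
t & f ^ e
f & f ^ e
p & f ^ e
num & f ^ e
num & p ^ e
num & ( e ) ^ e
num & ( t ) ^ e
num & ( f ) ^ e
num & ( p ) ^ e
num & ( num ) ^ e
num & ( num ) ^ t ^ e
num & ( num ) ^ f ^ e
num & ( num ) ^ p ^ e
num & ( num ) ^ num ^ e
num & ( num ) ^ num ^ t ^ e
num & ( num ) ^ num ^ f ^ e
num & ( num ) ^ num ^ p ^ e
num & ( num ) ^ num ^ num ^ e
num & ( num ) ^ num ^ num ^ t
num & ( num ) ^ num ^ num ^ f
num & ( num ) ^ num ^ num ^ p
num & ( num ) ^ num ^ num ^ num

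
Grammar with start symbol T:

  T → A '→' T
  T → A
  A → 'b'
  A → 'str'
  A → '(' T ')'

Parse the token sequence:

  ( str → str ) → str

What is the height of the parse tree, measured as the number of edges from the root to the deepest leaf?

[T [A ( [T [A str] → [T [A str]]] )] → [T [A str]]]

5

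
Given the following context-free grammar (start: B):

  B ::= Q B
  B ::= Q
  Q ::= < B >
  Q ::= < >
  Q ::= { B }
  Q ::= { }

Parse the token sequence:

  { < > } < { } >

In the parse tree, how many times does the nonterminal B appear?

4

[B [Q { [B [Q < >]] }] [B [Q < [B [Q { }]] >]]]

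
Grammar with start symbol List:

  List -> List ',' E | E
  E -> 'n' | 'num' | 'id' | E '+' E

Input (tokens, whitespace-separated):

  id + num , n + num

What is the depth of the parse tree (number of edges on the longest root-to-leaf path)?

4

[List [List [E [E id] + [E num]]] , [E [E n] + [E num]]]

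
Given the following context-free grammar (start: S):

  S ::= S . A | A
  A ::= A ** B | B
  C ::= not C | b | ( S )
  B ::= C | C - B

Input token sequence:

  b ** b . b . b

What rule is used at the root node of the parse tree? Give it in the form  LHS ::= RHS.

[S [S [S [A [A [B [C b]]] ** [B [C b]]]] . [A [B [C b]]]] . [A [B [C b]]]]

S ::= S . A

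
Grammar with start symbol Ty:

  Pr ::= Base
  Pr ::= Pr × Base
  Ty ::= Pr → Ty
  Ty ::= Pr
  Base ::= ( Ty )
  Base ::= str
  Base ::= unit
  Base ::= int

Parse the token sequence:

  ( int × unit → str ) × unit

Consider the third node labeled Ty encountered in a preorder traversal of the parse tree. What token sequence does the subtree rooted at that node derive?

str

[Ty [Pr [Pr [Base ( [Ty [Pr [Pr [Base int]] × [Base unit]] → [Ty [Pr [Base str]]]] )]] × [Base unit]]]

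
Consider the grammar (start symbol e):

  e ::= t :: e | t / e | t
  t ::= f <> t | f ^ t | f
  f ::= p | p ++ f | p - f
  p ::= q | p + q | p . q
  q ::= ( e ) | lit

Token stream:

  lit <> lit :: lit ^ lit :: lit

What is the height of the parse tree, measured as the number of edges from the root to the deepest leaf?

[e [t [f [p [q lit]]] <> [t [f [p [q lit]]]]] :: [e [t [f [p [q lit]]] ^ [t [f [p [q lit]]]]] :: [e [t [f [p [q lit]]]]]]]

7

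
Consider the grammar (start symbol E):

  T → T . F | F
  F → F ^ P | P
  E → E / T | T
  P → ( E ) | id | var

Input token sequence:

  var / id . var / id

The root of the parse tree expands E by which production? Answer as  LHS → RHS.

[E [E [E [T [F [P var]]]] / [T [T [F [P id]]] . [F [P var]]]] / [T [F [P id]]]]

E → E / T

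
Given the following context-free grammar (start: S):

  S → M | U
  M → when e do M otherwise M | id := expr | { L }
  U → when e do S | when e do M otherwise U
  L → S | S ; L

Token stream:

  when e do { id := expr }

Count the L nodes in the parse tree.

1

[S [U when e do [S [M { [L [S [M id := expr]]] }]]]]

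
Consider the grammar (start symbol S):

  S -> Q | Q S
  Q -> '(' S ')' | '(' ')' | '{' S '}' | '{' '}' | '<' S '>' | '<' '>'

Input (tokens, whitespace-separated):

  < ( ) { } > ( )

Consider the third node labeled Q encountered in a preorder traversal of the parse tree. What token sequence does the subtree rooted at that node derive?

{ }

[S [Q < [S [Q ( )] [S [Q { }]]] >] [S [Q ( )]]]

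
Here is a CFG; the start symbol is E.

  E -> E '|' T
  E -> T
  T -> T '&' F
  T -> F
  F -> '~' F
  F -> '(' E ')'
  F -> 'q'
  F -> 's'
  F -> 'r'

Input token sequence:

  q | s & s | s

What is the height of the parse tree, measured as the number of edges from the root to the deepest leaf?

5

[E [E [E [T [F q]]] | [T [T [F s]] & [F s]]] | [T [F s]]]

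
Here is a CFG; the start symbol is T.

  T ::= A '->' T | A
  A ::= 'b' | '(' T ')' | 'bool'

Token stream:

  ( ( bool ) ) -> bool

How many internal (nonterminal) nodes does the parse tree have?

8

[T [A ( [T [A ( [T [A bool]] )]] )] -> [T [A bool]]]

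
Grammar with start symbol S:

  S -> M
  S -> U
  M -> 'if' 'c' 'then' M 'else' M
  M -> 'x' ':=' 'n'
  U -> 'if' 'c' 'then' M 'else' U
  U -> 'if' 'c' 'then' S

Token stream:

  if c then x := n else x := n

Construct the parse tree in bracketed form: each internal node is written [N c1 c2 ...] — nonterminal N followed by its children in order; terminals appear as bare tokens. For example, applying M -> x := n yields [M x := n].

[S [M if c then [M x := n] else [M x := n]]]

S
M
if c then M else M
if c then x := n else M
if c then x := n else x := n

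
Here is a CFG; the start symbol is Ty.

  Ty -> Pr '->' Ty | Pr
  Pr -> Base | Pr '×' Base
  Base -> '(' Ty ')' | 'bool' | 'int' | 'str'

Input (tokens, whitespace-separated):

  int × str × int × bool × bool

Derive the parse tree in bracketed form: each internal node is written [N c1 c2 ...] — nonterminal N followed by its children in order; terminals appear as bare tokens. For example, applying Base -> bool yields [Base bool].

[Ty [Pr [Pr [Pr [Pr [Pr [Base int]] × [Base str]] × [Base int]] × [Base bool]] × [Base bool]]]

Ty
Pr
Pr × Base
Pr × Base × Base
Pr × Base × Base × Base
Pr × Base × Base × Base × Base
Base × Base × Base × Base × Base
int × Base × Base × Base × Base
int × str × Base × Base × Base
int × str × int × Base × Base
int × str × int × bool × Base
int × str × int × bool × bool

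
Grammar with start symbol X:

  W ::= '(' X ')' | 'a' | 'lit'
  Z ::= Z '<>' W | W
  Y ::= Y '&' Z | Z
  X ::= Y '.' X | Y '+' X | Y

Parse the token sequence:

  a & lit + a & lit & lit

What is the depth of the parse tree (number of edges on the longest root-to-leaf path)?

[X [Y [Y [Z [W a]]] & [Z [W lit]]] + [X [Y [Y [Y [Z [W a]]] & [Z [W lit]]] & [Z [W lit]]]]]

7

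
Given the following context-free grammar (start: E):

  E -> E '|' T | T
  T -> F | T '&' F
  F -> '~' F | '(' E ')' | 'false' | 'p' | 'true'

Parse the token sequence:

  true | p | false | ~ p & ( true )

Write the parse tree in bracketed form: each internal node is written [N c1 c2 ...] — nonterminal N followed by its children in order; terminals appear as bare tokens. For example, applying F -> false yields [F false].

E
E | T
E | T | T
E | T | T | T
T | T | T | T
F | T | T | T
true | T | T | T
true | F | T | T
true | p | T | T
true | p | F | T
true | p | false | T
true | p | false | T & F
true | p | false | F & F
true | p | false | ~ F & F
true | p | false | ~ p & F
true | p | false | ~ p & ( E )
true | p | false | ~ p & ( T )
true | p | false | ~ p & ( F )
true | p | false | ~ p & ( true )

[E [E [E [E [T [F true]]] | [T [F p]]] | [T [F false]]] | [T [T [F ~ [F p]]] & [F ( [E [T [F true]]] )]]]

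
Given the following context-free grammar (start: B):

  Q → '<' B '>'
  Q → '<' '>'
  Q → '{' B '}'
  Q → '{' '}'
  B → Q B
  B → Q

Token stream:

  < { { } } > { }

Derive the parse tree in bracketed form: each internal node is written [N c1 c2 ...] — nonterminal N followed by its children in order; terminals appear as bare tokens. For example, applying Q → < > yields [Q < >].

B
Q B
< B > B
< Q > B
< { B } > B
< { Q } > B
< { { } } > B
< { { } } > Q
< { { } } > { }

[B [Q < [B [Q { [B [Q { }]] }]] >] [B [Q { }]]]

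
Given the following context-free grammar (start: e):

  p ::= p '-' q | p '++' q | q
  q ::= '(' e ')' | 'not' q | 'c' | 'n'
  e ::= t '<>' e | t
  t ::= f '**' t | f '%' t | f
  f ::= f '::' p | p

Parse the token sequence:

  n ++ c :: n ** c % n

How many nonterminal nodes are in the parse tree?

[e [t [f [f [p [p [q n]] ++ [q c]]] :: [p [q n]]] ** [t [f [p [q c]]] % [t [f [p [q n]]]]]]]

18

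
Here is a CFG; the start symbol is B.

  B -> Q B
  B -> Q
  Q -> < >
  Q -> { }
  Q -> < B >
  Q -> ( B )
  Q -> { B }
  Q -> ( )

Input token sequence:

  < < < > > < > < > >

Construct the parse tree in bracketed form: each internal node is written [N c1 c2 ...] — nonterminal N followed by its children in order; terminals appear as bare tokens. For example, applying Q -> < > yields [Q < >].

[B [Q < [B [Q < [B [Q < >]] >] [B [Q < >] [B [Q < >]]]] >]]

B
Q
< B >
< Q B >
< < B > B >
< < Q > B >
< < < > > B >
< < < > > Q B >
< < < > > < > B >
< < < > > < > Q >
< < < > > < > < > >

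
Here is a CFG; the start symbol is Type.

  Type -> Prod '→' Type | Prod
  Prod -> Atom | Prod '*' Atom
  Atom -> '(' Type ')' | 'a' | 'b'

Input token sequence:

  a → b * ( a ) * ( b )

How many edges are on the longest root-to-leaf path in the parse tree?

8

[Type [Prod [Atom a]] → [Type [Prod [Prod [Prod [Atom b]] * [Atom ( [Type [Prod [Atom a]]] )]] * [Atom ( [Type [Prod [Atom b]]] )]]]]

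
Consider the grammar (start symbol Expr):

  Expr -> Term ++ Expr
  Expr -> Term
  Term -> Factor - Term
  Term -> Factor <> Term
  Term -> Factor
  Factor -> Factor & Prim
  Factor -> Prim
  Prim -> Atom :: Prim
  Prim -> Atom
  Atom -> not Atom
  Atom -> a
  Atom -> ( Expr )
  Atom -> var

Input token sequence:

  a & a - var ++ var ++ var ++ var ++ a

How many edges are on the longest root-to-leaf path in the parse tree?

9

[Expr [Term [Factor [Factor [Prim [Atom a]]] & [Prim [Atom a]]] - [Term [Factor [Prim [Atom var]]]]] ++ [Expr [Term [Factor [Prim [Atom var]]]] ++ [Expr [Term [Factor [Prim [Atom var]]]] ++ [Expr [Term [Factor [Prim [Atom var]]]] ++ [Expr [Term [Factor [Prim [Atom a]]]]]]]]]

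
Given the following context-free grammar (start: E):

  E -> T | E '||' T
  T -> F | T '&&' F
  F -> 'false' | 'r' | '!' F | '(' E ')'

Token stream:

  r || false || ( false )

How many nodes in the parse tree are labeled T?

4

[E [E [E [T [F r]]] || [T [F false]]] || [T [F ( [E [T [F false]]] )]]]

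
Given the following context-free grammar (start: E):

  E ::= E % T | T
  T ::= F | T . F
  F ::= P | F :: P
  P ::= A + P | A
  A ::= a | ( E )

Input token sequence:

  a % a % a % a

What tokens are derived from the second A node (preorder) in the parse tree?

[E [E [E [E [T [F [P [A a]]]]] % [T [F [P [A a]]]]] % [T [F [P [A a]]]]] % [T [F [P [A a]]]]]

a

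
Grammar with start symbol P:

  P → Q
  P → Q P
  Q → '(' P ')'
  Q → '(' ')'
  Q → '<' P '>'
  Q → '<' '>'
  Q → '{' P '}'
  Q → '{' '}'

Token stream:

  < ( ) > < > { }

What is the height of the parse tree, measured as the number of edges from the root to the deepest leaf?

4

[P [Q < [P [Q ( )]] >] [P [Q < >] [P [Q { }]]]]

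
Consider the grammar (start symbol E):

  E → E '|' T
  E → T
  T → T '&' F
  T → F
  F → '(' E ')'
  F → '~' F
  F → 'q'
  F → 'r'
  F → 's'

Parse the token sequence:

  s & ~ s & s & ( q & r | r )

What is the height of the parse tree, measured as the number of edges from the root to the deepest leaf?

[E [T [T [T [T [F s]] & [F ~ [F s]]] & [F s]] & [F ( [E [E [T [T [F q]] & [F r]]] | [T [F r]]] )]]]

8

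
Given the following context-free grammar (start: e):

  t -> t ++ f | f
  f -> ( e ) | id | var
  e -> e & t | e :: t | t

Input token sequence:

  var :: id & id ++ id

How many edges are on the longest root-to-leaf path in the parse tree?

5

[e [e [e [t [f var]]] :: [t [f id]]] & [t [t [f id]] ++ [f id]]]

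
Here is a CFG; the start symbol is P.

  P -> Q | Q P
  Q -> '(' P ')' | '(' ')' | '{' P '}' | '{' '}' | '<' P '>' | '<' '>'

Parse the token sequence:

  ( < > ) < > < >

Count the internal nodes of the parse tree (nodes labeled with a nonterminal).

[P [Q ( [P [Q < >]] )] [P [Q < >] [P [Q < >]]]]

8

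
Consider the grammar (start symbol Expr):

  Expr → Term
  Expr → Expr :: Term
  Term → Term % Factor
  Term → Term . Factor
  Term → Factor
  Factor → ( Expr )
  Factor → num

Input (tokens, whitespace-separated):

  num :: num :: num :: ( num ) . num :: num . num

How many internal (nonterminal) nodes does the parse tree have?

[Expr [Expr [Expr [Expr [Expr [Term [Factor num]]] :: [Term [Factor num]]] :: [Term [Factor num]]] :: [Term [Term [Factor ( [Expr [Term [Factor num]]] )]] . [Factor num]]] :: [Term [Term [Factor num]] . [Factor num]]]

22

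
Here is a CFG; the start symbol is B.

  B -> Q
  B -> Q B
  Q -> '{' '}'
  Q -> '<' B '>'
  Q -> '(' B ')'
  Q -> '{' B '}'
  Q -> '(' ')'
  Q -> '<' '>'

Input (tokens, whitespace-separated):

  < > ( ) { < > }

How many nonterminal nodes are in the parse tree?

[B [Q < >] [B [Q ( )] [B [Q { [B [Q < >]] }]]]]

8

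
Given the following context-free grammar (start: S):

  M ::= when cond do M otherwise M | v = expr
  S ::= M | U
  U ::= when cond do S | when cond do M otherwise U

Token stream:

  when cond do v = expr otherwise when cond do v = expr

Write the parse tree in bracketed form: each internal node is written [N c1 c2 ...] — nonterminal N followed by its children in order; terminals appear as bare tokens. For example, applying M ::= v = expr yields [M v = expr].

[S [U when cond do [M v = expr] otherwise [U when cond do [S [M v = expr]]]]]

S
U
when cond do M otherwise U
when cond do v = expr otherwise U
when cond do v = expr otherwise when cond do S
when cond do v = expr otherwise when cond do M
when cond do v = expr otherwise when cond do v = expr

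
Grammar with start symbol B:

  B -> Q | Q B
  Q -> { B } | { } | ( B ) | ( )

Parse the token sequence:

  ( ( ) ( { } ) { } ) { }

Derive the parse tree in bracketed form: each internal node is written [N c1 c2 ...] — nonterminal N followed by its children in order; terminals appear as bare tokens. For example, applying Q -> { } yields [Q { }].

[B [Q ( [B [Q ( )] [B [Q ( [B [Q { }]] )] [B [Q { }]]]] )] [B [Q { }]]]

B
Q B
( B ) B
( Q B ) B
( ( ) B ) B
( ( ) Q B ) B
( ( ) ( B ) B ) B
( ( ) ( Q ) B ) B
( ( ) ( { } ) B ) B
( ( ) ( { } ) Q ) B
( ( ) ( { } ) { } ) B
( ( ) ( { } ) { } ) Q
( ( ) ( { } ) { } ) { }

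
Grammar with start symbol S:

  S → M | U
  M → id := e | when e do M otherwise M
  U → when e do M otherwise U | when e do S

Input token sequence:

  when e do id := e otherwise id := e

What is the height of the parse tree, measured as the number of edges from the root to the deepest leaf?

[S [M when e do [M id := e] otherwise [M id := e]]]

3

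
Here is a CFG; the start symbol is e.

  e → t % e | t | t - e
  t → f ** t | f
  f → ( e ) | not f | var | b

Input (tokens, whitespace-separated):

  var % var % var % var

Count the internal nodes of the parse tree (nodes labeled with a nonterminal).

[e [t [f var]] % [e [t [f var]] % [e [t [f var]] % [e [t [f var]]]]]]

12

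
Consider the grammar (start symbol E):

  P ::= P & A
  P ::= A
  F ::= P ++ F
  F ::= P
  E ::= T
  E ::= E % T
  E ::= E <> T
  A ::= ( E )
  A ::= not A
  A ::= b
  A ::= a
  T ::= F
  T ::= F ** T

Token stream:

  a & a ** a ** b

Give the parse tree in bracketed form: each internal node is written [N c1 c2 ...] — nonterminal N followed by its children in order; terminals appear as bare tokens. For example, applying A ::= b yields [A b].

E
T
F ** T
P ** T
P & A ** T
A & A ** T
a & A ** T
a & a ** T
a & a ** F ** T
a & a ** P ** T
a & a ** A ** T
a & a ** a ** T
a & a ** a ** F
a & a ** a ** P
a & a ** a ** A
a & a ** a ** b

[E [T [F [P [P [A a]] & [A a]]] ** [T [F [P [A a]]] ** [T [F [P [A b]]]]]]]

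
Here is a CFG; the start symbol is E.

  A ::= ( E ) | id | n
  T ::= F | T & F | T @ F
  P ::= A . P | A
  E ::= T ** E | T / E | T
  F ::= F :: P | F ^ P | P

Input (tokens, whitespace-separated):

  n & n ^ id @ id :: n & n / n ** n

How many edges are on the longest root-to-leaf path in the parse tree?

8

[E [T [T [T [T [F [P [A n]]]] & [F [F [P [A n]]] ^ [P [A id]]]] @ [F [F [P [A id]]] :: [P [A n]]]] & [F [P [A n]]]] / [E [T [F [P [A n]]]] ** [E [T [F [P [A n]]]]]]]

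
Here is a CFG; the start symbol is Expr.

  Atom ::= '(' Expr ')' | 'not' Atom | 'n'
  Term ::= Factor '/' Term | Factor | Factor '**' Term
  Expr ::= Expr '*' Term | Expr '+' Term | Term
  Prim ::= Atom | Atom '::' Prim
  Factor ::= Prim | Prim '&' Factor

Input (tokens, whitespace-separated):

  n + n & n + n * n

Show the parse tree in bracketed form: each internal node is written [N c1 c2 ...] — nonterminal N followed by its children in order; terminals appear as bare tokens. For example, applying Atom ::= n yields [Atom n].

[Expr [Expr [Expr [Expr [Term [Factor [Prim [Atom n]]]]] + [Term [Factor [Prim [Atom n]] & [Factor [Prim [Atom n]]]]]] + [Term [Factor [Prim [Atom n]]]]] * [Term [Factor [Prim [Atom n]]]]]

Expr
Expr * Term
Expr + Term * Term
Expr + Term + Term * Term
Term + Term + Term * Term
Factor + Term + Term * Term
Prim + Term + Term * Term
Atom + Term + Term * Term
n + Term + Term * Term
n + Factor + Term * Term
n + Prim & Factor + Term * Term
n + Atom & Factor + Term * Term
n + n & Factor + Term * Term
n + n & Prim + Term * Term
n + n & Atom + Term * Term
n + n & n + Term * Term
n + n & n + Factor * Term
n + n & n + Prim * Term
n + n & n + Atom * Term
n + n & n + n * Term
n + n & n + n * Factor
n + n & n + n * Prim
n + n & n + n * Atom
n + n & n + n * n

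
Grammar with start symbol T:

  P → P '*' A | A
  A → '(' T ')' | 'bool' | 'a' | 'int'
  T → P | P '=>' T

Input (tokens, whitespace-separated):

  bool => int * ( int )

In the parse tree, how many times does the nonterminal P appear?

4

[T [P [A bool]] => [T [P [P [A int]] * [A ( [T [P [A int]]] )]]]]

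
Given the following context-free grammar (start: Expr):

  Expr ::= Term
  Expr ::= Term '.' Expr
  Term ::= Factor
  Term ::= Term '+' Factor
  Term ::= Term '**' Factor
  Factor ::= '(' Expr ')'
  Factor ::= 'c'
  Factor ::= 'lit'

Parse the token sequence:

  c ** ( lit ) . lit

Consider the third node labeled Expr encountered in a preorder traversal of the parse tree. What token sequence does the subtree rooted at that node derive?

lit

[Expr [Term [Term [Factor c]] ** [Factor ( [Expr [Term [Factor lit]]] )]] . [Expr [Term [Factor lit]]]]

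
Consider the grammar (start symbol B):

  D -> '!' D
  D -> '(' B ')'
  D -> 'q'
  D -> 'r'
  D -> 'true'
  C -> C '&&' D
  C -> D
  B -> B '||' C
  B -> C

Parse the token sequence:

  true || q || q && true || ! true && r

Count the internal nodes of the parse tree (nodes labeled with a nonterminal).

[B [B [B [B [C [D true]]] || [C [D q]]] || [C [C [D q]] && [D true]]] || [C [C [D ! [D true]]] && [D r]]]

17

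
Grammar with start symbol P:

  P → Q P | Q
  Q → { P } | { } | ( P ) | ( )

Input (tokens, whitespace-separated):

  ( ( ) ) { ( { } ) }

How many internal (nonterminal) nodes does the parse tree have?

10

[P [Q ( [P [Q ( )]] )] [P [Q { [P [Q ( [P [Q { }]] )]] }]]]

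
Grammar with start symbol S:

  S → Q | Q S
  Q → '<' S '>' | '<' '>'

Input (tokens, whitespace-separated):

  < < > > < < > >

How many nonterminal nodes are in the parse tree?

8

[S [Q < [S [Q < >]] >] [S [Q < [S [Q < >]] >]]]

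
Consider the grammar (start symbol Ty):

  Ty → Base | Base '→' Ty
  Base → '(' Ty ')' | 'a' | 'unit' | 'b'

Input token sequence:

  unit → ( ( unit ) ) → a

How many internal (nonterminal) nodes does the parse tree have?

10

[Ty [Base unit] → [Ty [Base ( [Ty [Base ( [Ty [Base unit]] )]] )] → [Ty [Base a]]]]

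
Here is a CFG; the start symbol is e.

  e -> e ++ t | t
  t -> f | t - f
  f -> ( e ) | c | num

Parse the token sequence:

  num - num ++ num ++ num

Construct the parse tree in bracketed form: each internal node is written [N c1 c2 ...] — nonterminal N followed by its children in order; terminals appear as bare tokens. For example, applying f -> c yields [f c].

[e [e [e [t [t [f num]] - [f num]]] ++ [t [f num]]] ++ [t [f num]]]

e
e ++ t
e ++ t ++ t
t ++ t ++ t
t - f ++ t ++ t
f - f ++ t ++ t
num - f ++ t ++ t
num - num ++ t ++ t
num - num ++ f ++ t
num - num ++ num ++ t
num - num ++ num ++ f
num - num ++ num ++ num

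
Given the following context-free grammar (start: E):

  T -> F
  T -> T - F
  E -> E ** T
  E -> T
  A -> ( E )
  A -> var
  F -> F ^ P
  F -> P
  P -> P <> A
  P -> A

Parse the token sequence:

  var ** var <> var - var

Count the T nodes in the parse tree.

3

[E [E [T [F [P [A var]]]]] ** [T [T [F [P [P [A var]] <> [A var]]]] - [F [P [A var]]]]]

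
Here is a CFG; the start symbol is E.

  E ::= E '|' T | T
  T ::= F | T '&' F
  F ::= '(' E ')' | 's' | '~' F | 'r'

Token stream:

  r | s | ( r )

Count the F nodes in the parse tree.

[E [E [E [T [F r]]] | [T [F s]]] | [T [F ( [E [T [F r]]] )]]]

4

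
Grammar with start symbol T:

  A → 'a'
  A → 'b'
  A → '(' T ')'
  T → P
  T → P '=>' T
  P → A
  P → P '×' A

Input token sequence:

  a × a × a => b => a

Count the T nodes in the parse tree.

3

[T [P [P [P [A a]] × [A a]] × [A a]] => [T [P [A b]] => [T [P [A a]]]]]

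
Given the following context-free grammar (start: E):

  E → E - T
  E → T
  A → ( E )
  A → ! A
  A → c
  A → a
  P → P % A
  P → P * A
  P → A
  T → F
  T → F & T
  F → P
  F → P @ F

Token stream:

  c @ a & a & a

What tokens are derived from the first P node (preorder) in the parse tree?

c

[E [T [F [P [A c]] @ [F [P [A a]]]] & [T [F [P [A a]]] & [T [F [P [A a]]]]]]]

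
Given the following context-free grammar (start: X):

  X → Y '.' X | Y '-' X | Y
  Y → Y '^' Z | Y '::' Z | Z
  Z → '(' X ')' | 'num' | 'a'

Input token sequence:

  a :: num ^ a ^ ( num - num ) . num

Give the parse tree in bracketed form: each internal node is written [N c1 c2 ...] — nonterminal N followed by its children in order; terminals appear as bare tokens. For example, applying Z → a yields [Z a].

X
Y . X
Y ^ Z . X
Y ^ Z ^ Z . X
Y :: Z ^ Z ^ Z . X
Z :: Z ^ Z ^ Z . X
a :: Z ^ Z ^ Z . X
a :: num ^ Z ^ Z . X
a :: num ^ a ^ Z . X
a :: num ^ a ^ ( X ) . X
a :: num ^ a ^ ( Y - X ) . X
a :: num ^ a ^ ( Z - X ) . X
a :: num ^ a ^ ( num - X ) . X
a :: num ^ a ^ ( num - Y ) . X
a :: num ^ a ^ ( num - Z ) . X
a :: num ^ a ^ ( num - num ) . X
a :: num ^ a ^ ( num - num ) . Y
a :: num ^ a ^ ( num - num ) . Z
a :: num ^ a ^ ( num - num ) . num

[X [Y [Y [Y [Y [Z a]] :: [Z num]] ^ [Z a]] ^ [Z ( [X [Y [Z num]] - [X [Y [Z num]]]] )]] . [X [Y [Z num]]]]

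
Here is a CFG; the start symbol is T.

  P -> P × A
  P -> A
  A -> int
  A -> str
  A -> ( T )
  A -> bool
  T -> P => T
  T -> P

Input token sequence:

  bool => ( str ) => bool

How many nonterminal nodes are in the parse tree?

[T [P [A bool]] => [T [P [A ( [T [P [A str]]] )]] => [T [P [A bool]]]]]

12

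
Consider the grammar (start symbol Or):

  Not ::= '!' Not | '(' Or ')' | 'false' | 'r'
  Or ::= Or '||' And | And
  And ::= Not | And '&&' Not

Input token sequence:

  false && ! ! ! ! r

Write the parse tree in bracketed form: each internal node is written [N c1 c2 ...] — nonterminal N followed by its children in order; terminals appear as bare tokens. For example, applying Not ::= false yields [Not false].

[Or [And [And [Not false]] && [Not ! [Not ! [Not ! [Not ! [Not r]]]]]]]

Or
And
And && Not
Not && Not
false && Not
false && ! Not
false && ! ! Not
false && ! ! ! Not
false && ! ! ! ! Not
false && ! ! ! ! r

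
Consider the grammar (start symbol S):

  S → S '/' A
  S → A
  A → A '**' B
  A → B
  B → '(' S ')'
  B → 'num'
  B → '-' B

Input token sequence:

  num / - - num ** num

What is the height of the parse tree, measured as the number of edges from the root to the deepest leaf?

6

[S [S [A [B num]]] / [A [A [B - [B - [B num]]]] ** [B num]]]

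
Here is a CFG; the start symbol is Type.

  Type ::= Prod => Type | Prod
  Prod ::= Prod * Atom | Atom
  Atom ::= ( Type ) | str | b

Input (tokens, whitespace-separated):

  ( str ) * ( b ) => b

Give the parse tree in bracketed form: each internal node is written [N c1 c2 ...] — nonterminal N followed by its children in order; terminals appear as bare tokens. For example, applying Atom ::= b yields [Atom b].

Type
Prod => Type
Prod * Atom => Type
Atom * Atom => Type
( Type ) * Atom => Type
( Prod ) * Atom => Type
( Atom ) * Atom => Type
( str ) * Atom => Type
( str ) * ( Type ) => Type
( str ) * ( Prod ) => Type
( str ) * ( Atom ) => Type
( str ) * ( b ) => Type
( str ) * ( b ) => Prod
( str ) * ( b ) => Atom
( str ) * ( b ) => b

[Type [Prod [Prod [Atom ( [Type [Prod [Atom str]]] )]] * [Atom ( [Type [Prod [Atom b]]] )]] => [Type [Prod [Atom b]]]]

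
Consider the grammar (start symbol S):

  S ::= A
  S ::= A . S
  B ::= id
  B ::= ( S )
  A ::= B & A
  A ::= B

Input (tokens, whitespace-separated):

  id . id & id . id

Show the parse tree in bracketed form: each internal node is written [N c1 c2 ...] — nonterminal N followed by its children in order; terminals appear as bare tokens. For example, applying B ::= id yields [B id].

[S [A [B id]] . [S [A [B id] & [A [B id]]] . [S [A [B id]]]]]

S
A . S
B . S
id . S
id . A . S
id . B & A . S
id . id & A . S
id . id & B . S
id . id & id . S
id . id & id . A
id . id & id . B
id . id & id . id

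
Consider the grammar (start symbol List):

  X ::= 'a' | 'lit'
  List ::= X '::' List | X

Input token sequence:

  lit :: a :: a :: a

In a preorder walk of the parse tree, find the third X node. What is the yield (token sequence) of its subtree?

[List [X lit] :: [List [X a] :: [List [X a] :: [List [X a]]]]]

a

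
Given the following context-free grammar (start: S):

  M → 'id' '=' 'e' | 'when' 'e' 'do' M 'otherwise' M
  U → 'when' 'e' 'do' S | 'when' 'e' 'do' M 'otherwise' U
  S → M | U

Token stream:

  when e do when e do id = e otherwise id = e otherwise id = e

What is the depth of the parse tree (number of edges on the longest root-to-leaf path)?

4

[S [M when e do [M when e do [M id = e] otherwise [M id = e]] otherwise [M id = e]]]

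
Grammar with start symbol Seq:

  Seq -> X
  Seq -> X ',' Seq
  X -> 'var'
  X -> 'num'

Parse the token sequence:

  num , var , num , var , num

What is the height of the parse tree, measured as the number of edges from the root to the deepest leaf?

[Seq [X num] , [Seq [X var] , [Seq [X num] , [Seq [X var] , [Seq [X num]]]]]]

6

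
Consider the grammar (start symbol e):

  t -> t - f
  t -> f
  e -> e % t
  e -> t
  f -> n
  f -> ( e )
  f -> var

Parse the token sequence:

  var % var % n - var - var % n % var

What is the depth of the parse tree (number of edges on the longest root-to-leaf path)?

7

[e [e [e [e [e [t [f var]]] % [t [f var]]] % [t [t [t [f n]] - [f var]] - [f var]]] % [t [f n]]] % [t [f var]]]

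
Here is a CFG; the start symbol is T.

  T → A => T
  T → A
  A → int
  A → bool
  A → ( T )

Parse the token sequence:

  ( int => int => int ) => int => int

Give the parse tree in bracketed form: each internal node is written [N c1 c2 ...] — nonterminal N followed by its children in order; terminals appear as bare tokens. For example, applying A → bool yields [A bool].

T
A => T
( T ) => T
( A => T ) => T
( int => T ) => T
( int => A => T ) => T
( int => int => T ) => T
( int => int => A ) => T
( int => int => int ) => T
( int => int => int ) => A => T
( int => int => int ) => int => T
( int => int => int ) => int => A
( int => int => int ) => int => int

[T [A ( [T [A int] => [T [A int] => [T [A int]]]] )] => [T [A int] => [T [A int]]]]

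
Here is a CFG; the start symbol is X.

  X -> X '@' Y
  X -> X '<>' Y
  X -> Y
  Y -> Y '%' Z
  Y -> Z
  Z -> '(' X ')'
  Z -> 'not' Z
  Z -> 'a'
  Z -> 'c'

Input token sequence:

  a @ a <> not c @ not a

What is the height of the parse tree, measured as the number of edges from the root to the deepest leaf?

[X [X [X [X [Y [Z a]]] @ [Y [Z a]]] <> [Y [Z not [Z c]]]] @ [Y [Z not [Z a]]]]

6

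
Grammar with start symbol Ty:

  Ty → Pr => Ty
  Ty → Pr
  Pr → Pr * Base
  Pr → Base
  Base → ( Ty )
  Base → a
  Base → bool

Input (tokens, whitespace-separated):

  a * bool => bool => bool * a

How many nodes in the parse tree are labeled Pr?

[Ty [Pr [Pr [Base a]] * [Base bool]] => [Ty [Pr [Base bool]] => [Ty [Pr [Pr [Base bool]] * [Base a]]]]]

5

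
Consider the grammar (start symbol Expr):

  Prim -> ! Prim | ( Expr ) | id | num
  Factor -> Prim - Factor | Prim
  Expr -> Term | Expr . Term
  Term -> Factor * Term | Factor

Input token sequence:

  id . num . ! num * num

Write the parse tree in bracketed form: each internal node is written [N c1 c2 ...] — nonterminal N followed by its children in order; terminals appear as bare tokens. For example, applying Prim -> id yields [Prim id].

[Expr [Expr [Expr [Term [Factor [Prim id]]]] . [Term [Factor [Prim num]]]] . [Term [Factor [Prim ! [Prim num]]] * [Term [Factor [Prim num]]]]]

Expr
Expr . Term
Expr . Term . Term
Term . Term . Term
Factor . Term . Term
Prim . Term . Term
id . Term . Term
id . Factor . Term
id . Prim . Term
id . num . Term
id . num . Factor * Term
id . num . Prim * Term
id . num . ! Prim * Term
id . num . ! num * Term
id . num . ! num * Factor
id . num . ! num * Prim
id . num . ! num * num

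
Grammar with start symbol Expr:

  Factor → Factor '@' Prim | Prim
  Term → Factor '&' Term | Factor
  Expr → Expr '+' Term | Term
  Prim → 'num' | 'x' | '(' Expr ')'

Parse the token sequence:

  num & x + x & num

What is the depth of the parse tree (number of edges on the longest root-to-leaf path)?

6

[Expr [Expr [Term [Factor [Prim num]] & [Term [Factor [Prim x]]]]] + [Term [Factor [Prim x]] & [Term [Factor [Prim num]]]]]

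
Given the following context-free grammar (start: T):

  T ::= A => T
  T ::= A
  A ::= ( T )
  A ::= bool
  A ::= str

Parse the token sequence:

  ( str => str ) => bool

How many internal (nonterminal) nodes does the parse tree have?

8

[T [A ( [T [A str] => [T [A str]]] )] => [T [A bool]]]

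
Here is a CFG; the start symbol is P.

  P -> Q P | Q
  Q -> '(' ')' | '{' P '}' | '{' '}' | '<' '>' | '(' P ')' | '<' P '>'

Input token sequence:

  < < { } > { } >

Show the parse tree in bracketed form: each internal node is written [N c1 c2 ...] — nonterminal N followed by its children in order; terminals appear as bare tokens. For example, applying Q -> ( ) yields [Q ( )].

[P [Q < [P [Q < [P [Q { }]] >] [P [Q { }]]] >]]

P
Q
< P >
< Q P >
< < P > P >
< < Q > P >
< < { } > P >
< < { } > Q >
< < { } > { } >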